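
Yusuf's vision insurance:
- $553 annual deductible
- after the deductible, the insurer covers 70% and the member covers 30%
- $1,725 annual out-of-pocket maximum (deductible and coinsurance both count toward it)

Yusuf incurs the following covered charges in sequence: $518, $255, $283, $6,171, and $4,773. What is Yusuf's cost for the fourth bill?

#1 ($518): all of it applies to the deductible. Cost to member: $518. OOP to date $518.
#2 ($255): $35 finishes the deductible; $220 goes to coinsurance; 30% of $220 = $66. Cost to member: $101. OOP to date $619.
#3 ($283): deductible met; 30% of $283 = $84.90. Member owes $84.90 (running OOP $703.90).
#4 ($6,171): deductible met; 30% of $6,171 = $1,851.30. That would push OOP to $2,555.20, over the $1,725 cap, so member pays $1,725 − $703.90 = $1,021.10.

$1,021.10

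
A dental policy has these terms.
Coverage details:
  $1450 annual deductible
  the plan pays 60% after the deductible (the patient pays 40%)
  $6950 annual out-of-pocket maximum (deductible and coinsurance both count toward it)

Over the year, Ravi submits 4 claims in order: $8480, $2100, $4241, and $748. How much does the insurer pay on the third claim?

#1 ($8480): deductible takes $1450, $7030 remains; coinsurance $7030 × 40% = $2812. Cost to patient: $4262. OOP to date $4262. Plan pays $8480 − $4262 = $4218.
#2 ($2100): deductible met; 40% of $2100 = $840. Patient owes $840 (running OOP $5102). Plan pays $2100 − $840 = $1260.
#3 ($4241): deductible already satisfied, so patient's share is 40% × $4241 = $1696.40. Patient pays $1696.40; OOP now $6798.40. Plan pays $4241 − $1696.40 = $2544.60.

$2544.60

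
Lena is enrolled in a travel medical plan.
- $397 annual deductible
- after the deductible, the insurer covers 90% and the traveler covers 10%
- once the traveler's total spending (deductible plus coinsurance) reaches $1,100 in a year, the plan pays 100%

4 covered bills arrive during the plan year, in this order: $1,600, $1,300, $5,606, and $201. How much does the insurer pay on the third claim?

$5,153.30

Claim 1 — $1,600: $397 to deductible, leaving $1,203; traveler's 10% is $120.30. Traveler pays $517.30; OOP now $517.30. Insurer: $1,600 − $517.30 = $1,082.70.
Claim 2 — $1,300: deductible met; 10% of $1,300 = $130. Traveler pays $130; OOP now $647.30. Insurer: $1,300 − $130 = $1,170.
Claim 3 — $5,606: deductible already satisfied, so traveler's share is 10% × $5,606 = $560.60. That would push OOP to $1,207.90, over the $1,100 cap, so traveler pays $1,100 − $647.30 = $452.70. Insurer: $5,606 − $452.70 = $5,153.30.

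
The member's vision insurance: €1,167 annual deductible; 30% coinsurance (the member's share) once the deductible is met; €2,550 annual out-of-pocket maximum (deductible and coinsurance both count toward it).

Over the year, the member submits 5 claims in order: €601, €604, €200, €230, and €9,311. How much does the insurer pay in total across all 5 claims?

€8,396

Claim 1 (€601): entire amount goes to the deductible. Cost to member: €601. OOP to date €601. Plan pays €601 − €601 = €0.
Claim 2 (€604): €566 finishes the deductible; €38 goes to coinsurance; member's 30% is €11.40. Cost to member: €577.40. OOP to date €1,178.40. Plan pays €604 − €577.40 = €26.60.
Claim 3 (€200): 30% coinsurance on €200 = €60. Member owes €60 (running OOP €1,238.40). Plan pays €200 − €60 = €140.
Claim 4 (€230): 30% coinsurance on €230 = €69. Cost to member: €69. OOP to date €1,307.40. Insurer: €230 − €69 = €161.
Claim 5 (€9,311): 30% coinsurance on €9,311 = €2,793.30. That would push OOP to €4,100.70, over the €2,550 cap, so member pays €2,550 − €1,307.40 = €1,242.60. Plan pays €9,311 − €1,242.60 = €8,068.40.
Insurer total = bills − member's total = €10,946 − €2,550 = €8,396.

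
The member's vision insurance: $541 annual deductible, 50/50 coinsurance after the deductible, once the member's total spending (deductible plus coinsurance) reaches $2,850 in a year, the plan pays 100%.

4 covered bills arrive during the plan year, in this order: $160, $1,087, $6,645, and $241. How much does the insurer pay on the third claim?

#1 ($160): entire amount goes to the deductible. Cost to member: $160. OOP to date $160. Insurer: $160 − $160 = $0.
#2 ($1,087): $381 to deductible, leaving $706; coinsurance $706 × 50% = $353. Cost to member: $734. OOP to date $894. Insurer: $1,087 − $734 = $353.
#3 ($6,645): deductible met; 50% of $6,645 = $3,322.50. Adding that to $894 gives $4,216.50, past the $2,850 cap; member pays only $2,850 − $894 = $1,956. Insurer: $6,645 − $1,956 = $4,689.

$4,689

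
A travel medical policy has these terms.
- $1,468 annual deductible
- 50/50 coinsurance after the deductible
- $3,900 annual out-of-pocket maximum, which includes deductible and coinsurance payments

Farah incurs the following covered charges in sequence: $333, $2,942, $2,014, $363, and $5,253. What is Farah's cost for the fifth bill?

$340

Claim 1 ($333): fully absorbed by the deductible. Traveler owes $333 (running OOP $333).
Claim 2 ($2,942): deductible takes $1,135, $1,807 remains; 50% of $1,807 = $903.50. Traveler pays $2,038.50; OOP now $2,371.50.
Claim 3 ($2,014): 50% coinsurance on $2,014 = $1,007. Traveler owes $1,007 (running OOP $3,378.50).
Claim 4 ($363): deductible met; 50% of $363 = $181.50. Traveler owes $181.50 (running OOP $3,560).
Claim 5 ($5,253): deductible met; 50% of $5,253 = $2,626.50. Adding that to $3,560 gives $6,186.50, past the $3,900 cap; traveler pays only $3,900 − $3,560 = $340.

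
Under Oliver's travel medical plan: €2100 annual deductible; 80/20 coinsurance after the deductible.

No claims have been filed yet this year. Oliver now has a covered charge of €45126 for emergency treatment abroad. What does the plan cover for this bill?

€34420.80

Deductible not yet touched, so the first €2100 of the bill goes to the deductible.
The remaining €43026 (= €45126 − €2100) moves to coinsurance.
Traveler's 20% share of €43026 is €8605.20.
That puts the traveler's cost at €2100 + €8605.20 = €10705.20.
The insurer covers the remainder: €45126 − €10705.20 = €34420.80.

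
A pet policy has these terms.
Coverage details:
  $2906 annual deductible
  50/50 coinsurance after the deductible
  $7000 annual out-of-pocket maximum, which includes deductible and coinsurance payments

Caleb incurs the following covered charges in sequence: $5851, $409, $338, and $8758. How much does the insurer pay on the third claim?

$169

Bill 1, $5851: $2906 finishes the deductible; $2945 goes to coinsurance; coinsurance $2945 × 50% = $1472.50. Owner owes $4378.50 (running OOP $4378.50). Insurer: $5851 − $4378.50 = $1472.50.
Bill 2, $409: 50% coinsurance on $409 = $204.50. Owner pays $204.50; OOP now $4583. Plan pays $409 − $204.50 = $204.50.
Bill 3, $338: deductible met; 50% of $338 = $169. Owner pays $169; OOP now $4752. Plan pays $338 − $169 = $169.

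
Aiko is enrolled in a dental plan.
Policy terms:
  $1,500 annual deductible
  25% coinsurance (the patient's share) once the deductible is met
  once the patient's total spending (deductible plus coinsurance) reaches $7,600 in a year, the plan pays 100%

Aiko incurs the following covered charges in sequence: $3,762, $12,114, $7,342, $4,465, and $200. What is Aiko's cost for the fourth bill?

#1 ($3,762): $1,500 finishes the deductible; $2,262 goes to coinsurance; coinsurance $2,262 × 25% = $565.50. Patient owes $2,065.50 (running OOP $2,065.50).
#2 ($12,114): deductible already satisfied, so patient's share is 25% × $12,114 = $3,028.50. Patient pays $3,028.50; OOP now $5,094.
#3 ($7,342): deductible already satisfied, so patient's share is 25% × $7,342 = $1,835.50. Cost to patient: $1,835.50. OOP to date $6,929.50.
#4 ($4,465): deductible met; 25% of $4,465 = $1,116.25. OOP would hit $8,045.75 > $7,600, so the cap limits the patient to $7,600 − $6,929.50 = $670.50.

$670.50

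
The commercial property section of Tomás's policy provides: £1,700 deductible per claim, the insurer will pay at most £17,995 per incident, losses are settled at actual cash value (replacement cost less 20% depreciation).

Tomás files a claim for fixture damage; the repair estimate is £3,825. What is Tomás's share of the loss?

£2,465

Depreciate 20%: the covered value is £3,825 × 0.8 = £3,060.
Subtract the deductible: £3,060 − £1,700 = £1,360.
£1,360 is within the £17,995 limit, so the insurer pays £1,360.
Out of pocket: £3,825 − £1,360 = £2,465.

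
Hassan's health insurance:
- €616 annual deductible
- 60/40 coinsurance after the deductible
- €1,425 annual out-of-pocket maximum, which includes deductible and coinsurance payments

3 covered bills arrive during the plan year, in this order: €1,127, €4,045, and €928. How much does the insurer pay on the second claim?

€3,440.40

#1 (€1,127): €616 to deductible, leaving €511; coinsurance €511 × 40% = €204.40. Patient owes €820.40 (running OOP €820.40). Insurer: €1,127 − €820.40 = €306.60.
#2 (€4,045): 40% coinsurance on €4,045 = €1,618. Adding that to €820.40 gives €2,438.40, past the €1,425 cap; patient pays only €1,425 − €820.40 = €604.60. Insurer: €4,045 − €604.60 = €3,440.40.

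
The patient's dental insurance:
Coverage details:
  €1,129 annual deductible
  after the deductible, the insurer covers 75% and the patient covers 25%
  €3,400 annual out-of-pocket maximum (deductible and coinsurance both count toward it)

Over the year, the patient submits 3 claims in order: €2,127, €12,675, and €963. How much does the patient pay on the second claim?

#1 (€2,127): €1,129 finishes the deductible; €998 goes to coinsurance; coinsurance €998 × 25% = €249.50. Patient pays €1,378.50; OOP now €1,378.50.
#2 (€12,675): deductible met; 25% of €12,675 = €3,168.75. Adding that to €1,378.50 gives €4,547.25, past the €3,400 cap; patient pays only €3,400 − €1,378.50 = €2,021.50.

€2,021.50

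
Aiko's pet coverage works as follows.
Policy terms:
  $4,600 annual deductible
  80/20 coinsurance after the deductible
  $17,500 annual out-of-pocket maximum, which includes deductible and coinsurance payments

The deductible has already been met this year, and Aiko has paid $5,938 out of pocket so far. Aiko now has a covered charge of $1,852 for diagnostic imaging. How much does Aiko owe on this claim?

With the deductible met, the entire $1,852 is subject to coinsurance.
Owner's 20% share of $1,852 is $370.40.
Year-to-date out-of-pocket becomes $5,938 + $370.40 = $6,308.40, still under the $17,500 maximum, so no cap applies.

$370.40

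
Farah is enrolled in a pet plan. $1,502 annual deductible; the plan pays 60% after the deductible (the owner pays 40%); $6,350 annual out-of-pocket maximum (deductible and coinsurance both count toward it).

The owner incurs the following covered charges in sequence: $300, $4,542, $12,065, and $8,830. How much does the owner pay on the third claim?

Claim 1 ($300): fully absorbed by the deductible. Owner owes $300 (running OOP $300).
Claim 2 ($4,542): $1,202 to deductible, leaving $3,340; owner's 40% is $1,336. Cost to owner: $2,538. OOP to date $2,838.
Claim 3 ($12,065): 40% coinsurance on $12,065 = $4,826. Adding that to $2,838 gives $7,664, past the $6,350 cap; owner pays only $6,350 − $2,838 = $3,512.

$3,512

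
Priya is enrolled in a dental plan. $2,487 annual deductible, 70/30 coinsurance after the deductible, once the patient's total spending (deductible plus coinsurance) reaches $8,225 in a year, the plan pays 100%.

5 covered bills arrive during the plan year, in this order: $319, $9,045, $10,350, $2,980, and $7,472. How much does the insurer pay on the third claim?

$7,245

Claim 1 ($319): fully absorbed by the deductible. Patient owes $319 (running OOP $319). Plan pays $319 − $319 = $0.
Claim 2 ($9,045): deductible takes $2,168, $6,877 remains; 30% of $6,877 = $2,063.10. Patient pays $4,231.10; OOP now $4,550.10. Insurer: $9,045 − $4,231.10 = $4,813.90.
Claim 3 ($10,350): deductible met; 30% of $10,350 = $3,105. Cost to patient: $3,105. OOP to date $7,655.10. Plan pays $10,350 − $3,105 = $7,245.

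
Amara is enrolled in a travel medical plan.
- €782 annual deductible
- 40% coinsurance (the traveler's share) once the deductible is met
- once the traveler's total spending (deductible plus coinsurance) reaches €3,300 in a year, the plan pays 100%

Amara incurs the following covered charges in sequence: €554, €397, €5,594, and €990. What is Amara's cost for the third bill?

€2,237.60

Bill 1, €554: entire amount goes to the deductible. Traveler owes €554 (running OOP €554).
Bill 2, €397: €228 to deductible, leaving €169; 40% of €169 = €67.60. Traveler owes €295.60 (running OOP €849.60).
Bill 3, €5,594: 40% coinsurance on €5,594 = €2,237.60. Traveler owes €2,237.60 (running OOP €3,087.20).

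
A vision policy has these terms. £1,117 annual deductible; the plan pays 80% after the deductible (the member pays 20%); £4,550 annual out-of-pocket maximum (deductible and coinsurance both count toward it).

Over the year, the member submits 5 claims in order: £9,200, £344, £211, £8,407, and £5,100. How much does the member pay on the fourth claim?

Bill 1, £9,200: £1,117 finishes the deductible; £8,083 goes to coinsurance; coinsurance £8,083 × 20% = £1,616.60. Member owes £2,733.60 (running OOP £2,733.60).
Bill 2, £344: deductible already satisfied, so member's share is 20% × £344 = £68.80. Member owes £68.80 (running OOP £2,802.40).
Bill 3, £211: 20% coinsurance on £211 = £42.20. Member owes £42.20 (running OOP £2,844.60).
Bill 4, £8,407: deductible already satisfied, so member's share is 20% × £8,407 = £1,681.40. Cost to member: £1,681.40. OOP to date £4,526.

£1,681.40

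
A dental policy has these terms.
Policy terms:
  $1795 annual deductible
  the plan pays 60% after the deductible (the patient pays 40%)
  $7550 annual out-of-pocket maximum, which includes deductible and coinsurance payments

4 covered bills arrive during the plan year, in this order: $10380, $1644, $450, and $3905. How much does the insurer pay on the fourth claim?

$2421.60

Claim 1 ($10380): $1795 to deductible, leaving $8585; coinsurance $8585 × 40% = $3434. Patient owes $5229 (running OOP $5229). Plan pays $10380 − $5229 = $5151.
Claim 2 ($1644): deductible already satisfied, so patient's share is 40% × $1644 = $657.60. Cost to patient: $657.60. OOP to date $5886.60. Insurer: $1644 − $657.60 = $986.40.
Claim 3 ($450): deductible already satisfied, so patient's share is 40% × $450 = $180. Patient owes $180 (running OOP $6066.60). Insurer: $450 − $180 = $270.
Claim 4 ($3905): 40% coinsurance on $3905 = $1562. OOP would hit $7628.60 > $7550, so the cap limits the patient to $7550 − $6066.60 = $1483.40. Plan pays $3905 − $1483.40 = $2421.60.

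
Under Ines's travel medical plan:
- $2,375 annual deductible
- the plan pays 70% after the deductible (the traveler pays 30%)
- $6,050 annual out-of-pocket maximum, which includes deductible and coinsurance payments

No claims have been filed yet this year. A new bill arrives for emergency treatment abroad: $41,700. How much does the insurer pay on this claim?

The full $2,375 deductible is still open; $2,375 of this bill applies to it.
The remaining $39,325 (= $41,700 − $2,375) moves to coinsurance.
Coinsurance: $39,325 × 30% = $11,797.50.
Traveler responsibility before any cap: $2,375 + $11,797.50 = $14,172.50.
Year-to-date out-of-pocket would reach $0 + $14,172.50 = $14,172.50, above the $6,050 maximum, so the traveler pays only $6,050 − $0 = $6,050.
Insurer pays the balance: $41,700 − $6,050 = $35,650.

$35,650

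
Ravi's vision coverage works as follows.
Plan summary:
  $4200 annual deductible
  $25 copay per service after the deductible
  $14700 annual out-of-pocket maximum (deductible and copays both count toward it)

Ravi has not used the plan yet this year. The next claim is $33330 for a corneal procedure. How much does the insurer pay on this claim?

$29105

Deductible not yet touched, so the first $4200 of the bill goes to the deductible.
After the $4200 deductible portion, $33330 − $4200 = $29130 is subject to the copay.
Copay on this service: $25.
Member responsibility before any cap: $4200 + $25 = $4225.
Total out-of-pocket so far would be $0 + $4225 = $4225, below the $14700 cap — no reduction.
Insurer pays the balance: $33330 − $4225 = $29105.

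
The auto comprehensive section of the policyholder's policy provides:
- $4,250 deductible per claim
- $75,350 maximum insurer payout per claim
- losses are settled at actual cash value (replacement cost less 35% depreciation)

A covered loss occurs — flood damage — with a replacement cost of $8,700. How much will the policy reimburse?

Actual cash value after 35% depreciation: $8,700 × 65% = $5,655.
Less the $4,250 deductible: $5,655 − $4,250 = $1,405.
That's under the $75,350 cap, so the insurer reimburses the full $1,405.

$1,405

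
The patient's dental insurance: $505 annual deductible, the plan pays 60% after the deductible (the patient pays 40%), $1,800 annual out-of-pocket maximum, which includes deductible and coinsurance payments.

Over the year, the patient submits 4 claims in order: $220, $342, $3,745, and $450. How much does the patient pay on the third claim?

#1 ($220): entire amount goes to the deductible. Cost to patient: $220. OOP to date $220.
#2 ($342): deductible takes $285, $57 remains; patient's 40% is $22.80. Cost to patient: $307.80. OOP to date $527.80.
#3 ($3,745): 40% coinsurance on $3,745 = $1,498. That would push OOP to $2,025.80, over the $1,800 cap, so patient pays $1,800 − $527.80 = $1,272.20.

$1,272.20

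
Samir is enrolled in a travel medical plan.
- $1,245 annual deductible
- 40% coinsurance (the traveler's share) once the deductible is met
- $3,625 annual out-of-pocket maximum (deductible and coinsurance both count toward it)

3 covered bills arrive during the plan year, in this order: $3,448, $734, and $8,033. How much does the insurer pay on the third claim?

Bill 1, $3,448: $1,245 finishes the deductible; $2,203 goes to coinsurance; coinsurance $2,203 × 40% = $881.20. Cost to traveler: $2,126.20. OOP to date $2,126.20. Insurer: $3,448 − $2,126.20 = $1,321.80.
Bill 2, $734: 40% coinsurance on $734 = $293.60. Cost to traveler: $293.60. OOP to date $2,419.80. Plan pays $734 − $293.60 = $440.40.
Bill 3, $8,033: 40% coinsurance on $8,033 = $3,213.20. Adding that to $2,419.80 gives $5,633, past the $3,625 cap; traveler pays only $3,625 − $2,419.80 = $1,205.20. Insurer: $8,033 − $1,205.20 = $6,827.80.

$6,827.80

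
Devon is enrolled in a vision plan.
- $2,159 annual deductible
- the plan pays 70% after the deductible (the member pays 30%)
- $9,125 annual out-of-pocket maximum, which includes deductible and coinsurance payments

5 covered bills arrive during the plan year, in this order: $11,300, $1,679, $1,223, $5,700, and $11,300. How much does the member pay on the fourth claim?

Claim 1 — $11,300: $2,159 to deductible, leaving $9,141; coinsurance $9,141 × 30% = $2,742.30. Member owes $4,901.30 (running OOP $4,901.30).
Claim 2 — $1,679: deductible already satisfied, so member's share is 30% × $1,679 = $503.70. Member owes $503.70 (running OOP $5,405).
Claim 3 — $1,223: 30% coinsurance on $1,223 = $366.90. Member pays $366.90; OOP now $5,771.90.
Claim 4 — $5,700: deductible met; 30% of $5,700 = $1,710. Cost to member: $1,710. OOP to date $7,481.90.

$1,710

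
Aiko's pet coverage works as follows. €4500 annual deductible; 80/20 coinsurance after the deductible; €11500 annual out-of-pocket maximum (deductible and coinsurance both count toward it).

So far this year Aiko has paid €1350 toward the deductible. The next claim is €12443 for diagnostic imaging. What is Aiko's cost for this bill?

€5008.60

€1350 of the €4500 deductible is already met, leaving €3150.
The remaining €9293 (= €12443 − €3150) moves to coinsurance.
20% of €9293 = €1858.60 falls to the owner.
Owner responsibility before any cap: €3150 + €1858.60 = €5008.60.
Cumulative spending €1350 + €5008.60 = €6358.60 stays under the €11500 maximum.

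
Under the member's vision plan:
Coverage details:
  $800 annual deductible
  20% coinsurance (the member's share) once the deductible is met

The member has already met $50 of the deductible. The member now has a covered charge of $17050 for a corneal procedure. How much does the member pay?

$4010

$50 of the $800 deductible is already met, leaving $750.
After the $750 deductible portion, $17050 − $750 = $16300 is subject to coinsurance.
20% of $16300 = $3260 falls to the member.
That puts the member's cost at $750 + $3260 = $4010.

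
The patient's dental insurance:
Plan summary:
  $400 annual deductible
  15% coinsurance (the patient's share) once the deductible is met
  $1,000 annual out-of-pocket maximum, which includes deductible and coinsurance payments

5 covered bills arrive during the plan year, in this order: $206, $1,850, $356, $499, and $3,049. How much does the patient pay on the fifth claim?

$223.35

Claim 1 — $206: fully absorbed by the deductible. Cost to patient: $206. OOP to date $206.
Claim 2 — $1,850: deductible takes $194, $1,656 remains; 15% of $1,656 = $248.40. Patient owes $442.40 (running OOP $648.40).
Claim 3 — $356: deductible already satisfied, so patient's share is 15% × $356 = $53.40. Patient pays $53.40; OOP now $701.80.
Claim 4 — $499: 15% coinsurance on $499 = $74.85. Cost to patient: $74.85. OOP to date $776.65.
Claim 5 — $3,049: 15% coinsurance on $3,049 = $457.35. That would push OOP to $1,234, over the $1,000 cap, so patient pays $1,000 − $776.65 = $223.35.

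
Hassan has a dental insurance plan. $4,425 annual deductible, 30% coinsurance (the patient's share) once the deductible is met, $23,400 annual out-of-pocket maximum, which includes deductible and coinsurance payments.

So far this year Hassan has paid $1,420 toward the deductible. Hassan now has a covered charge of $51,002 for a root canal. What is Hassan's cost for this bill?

Deductible still to meet: $4,425 − $1,420 = $3,005.
After the $3,005 deductible portion, $51,002 − $3,005 = $47,997 is subject to coinsurance.
Patient's 30% share of $47,997 is $14,399.10.
So the patient owes $3,005 + $14,399.10 = $17,404.10 before any cap.
Total out-of-pocket so far would be $1,420 + $17,404.10 = $18,824.10, below the $23,400 cap — no reduction.

$17,404.10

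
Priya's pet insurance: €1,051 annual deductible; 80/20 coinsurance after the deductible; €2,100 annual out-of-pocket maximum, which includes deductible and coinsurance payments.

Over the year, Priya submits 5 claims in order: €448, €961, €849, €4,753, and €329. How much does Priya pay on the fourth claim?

Claim 1 — €448: entire amount goes to the deductible. Owner owes €448 (running OOP €448).
Claim 2 — €961: deductible takes €603, €358 remains; coinsurance €358 × 20% = €71.60. Owner owes €674.60 (running OOP €1,122.60).
Claim 3 — €849: 20% coinsurance on €849 = €169.80. Owner pays €169.80; OOP now €1,292.40.
Claim 4 — €4,753: deductible met; 20% of €4,753 = €950.60. Adding that to €1,292.40 gives €2,243, past the €2,100 cap; owner pays only €2,100 − €1,292.40 = €807.60.

€807.60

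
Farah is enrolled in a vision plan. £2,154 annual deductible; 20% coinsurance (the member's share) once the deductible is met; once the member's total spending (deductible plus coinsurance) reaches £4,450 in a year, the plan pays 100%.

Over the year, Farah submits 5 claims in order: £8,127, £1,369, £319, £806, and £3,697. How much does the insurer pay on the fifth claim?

#1 (£8,127): deductible takes £2,154, £5,973 remains; member's 20% is £1,194.60. Member owes £3,348.60 (running OOP £3,348.60). Insurer: £8,127 − £3,348.60 = £4,778.40.
#2 (£1,369): 20% coinsurance on £1,369 = £273.80. Cost to member: £273.80. OOP to date £3,622.40. Plan pays £1,369 − £273.80 = £1,095.20.
#3 (£319): deductible met; 20% of £319 = £63.80. Cost to member: £63.80. OOP to date £3,686.20. Plan pays £319 − £63.80 = £255.20.
#4 (£806): deductible met; 20% of £806 = £161.20. Cost to member: £161.20. OOP to date £3,847.40. Insurer: £806 − £161.20 = £644.80.
#5 (£3,697): deductible already satisfied, so member's share is 20% × £3,697 = £739.40. Adding that to £3,847.40 gives £4,586.80, past the £4,450 cap; member pays only £4,450 − £3,847.40 = £602.60. Plan pays £3,697 − £602.60 = £3,094.40.

£3,094.40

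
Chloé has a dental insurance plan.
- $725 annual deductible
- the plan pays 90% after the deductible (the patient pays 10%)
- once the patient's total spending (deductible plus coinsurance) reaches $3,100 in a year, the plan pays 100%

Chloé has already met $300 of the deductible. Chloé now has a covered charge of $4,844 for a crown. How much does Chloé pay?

$866.90

$300 of the $725 deductible is already met, leaving $425.
The remaining $4,419 (= $4,844 − $425) moves to coinsurance.
Patient's 10% share of $4,419 is $441.90.
That puts the patient's cost at $425 + $441.90 = $866.90 before any cap.
Year-to-date out-of-pocket becomes $300 + $866.90 = $1,166.90, still under the $3,100 maximum, so no cap applies.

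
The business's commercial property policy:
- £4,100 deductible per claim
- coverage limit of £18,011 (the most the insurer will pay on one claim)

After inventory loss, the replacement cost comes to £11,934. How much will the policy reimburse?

£7,834

After the deductible, £11,934 − £4,100 = £7,834 remains.
That's under the £18,011 cap, so the insurer reimburses the full £7,834.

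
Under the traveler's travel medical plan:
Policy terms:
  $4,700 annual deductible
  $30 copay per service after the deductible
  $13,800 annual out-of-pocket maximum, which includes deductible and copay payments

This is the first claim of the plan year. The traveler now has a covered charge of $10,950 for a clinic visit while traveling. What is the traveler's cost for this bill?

$4,730

Nothing has been paid toward the $4,700 deductible, so the first $4,700 of this charge is applied there.
The remaining $6,250 (= $10,950 − $4,700) moves to the copay.
Copay on this service: $30.
Traveler responsibility before any cap: $4,700 + $30 = $4,730.
Total out-of-pocket so far would be $0 + $4,730 = $4,730, below the $13,800 cap — no reduction.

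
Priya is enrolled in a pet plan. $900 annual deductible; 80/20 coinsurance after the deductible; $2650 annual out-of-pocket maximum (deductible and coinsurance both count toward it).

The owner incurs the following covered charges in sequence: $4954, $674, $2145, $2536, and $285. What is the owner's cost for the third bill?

$429

Bill 1, $4954: deductible takes $900, $4054 remains; owner's 20% is $810.80. Owner owes $1710.80 (running OOP $1710.80).
Bill 2, $674: deductible met; 20% of $674 = $134.80. Owner pays $134.80; OOP now $1845.60.
Bill 3, $2145: deductible met; 20% of $2145 = $429. Owner pays $429; OOP now $2274.60.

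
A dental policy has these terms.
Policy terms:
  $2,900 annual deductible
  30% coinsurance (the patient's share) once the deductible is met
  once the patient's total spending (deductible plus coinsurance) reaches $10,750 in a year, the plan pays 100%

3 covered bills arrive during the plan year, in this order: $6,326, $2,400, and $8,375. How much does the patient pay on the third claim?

$2,512.50

#1 ($6,326): $2,900 finishes the deductible; $3,426 goes to coinsurance; coinsurance $3,426 × 30% = $1,027.80. Patient owes $3,927.80 (running OOP $3,927.80).
#2 ($2,400): deductible met; 30% of $2,400 = $720. Patient pays $720; OOP now $4,647.80.
#3 ($8,375): deductible already satisfied, so patient's share is 30% × $8,375 = $2,512.50. Patient owes $2,512.50 (running OOP $7,160.30).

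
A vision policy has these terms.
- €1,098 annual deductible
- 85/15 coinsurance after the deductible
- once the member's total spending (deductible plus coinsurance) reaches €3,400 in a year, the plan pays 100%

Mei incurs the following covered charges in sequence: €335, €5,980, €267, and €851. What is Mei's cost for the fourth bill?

€127.65

Claim 1 (€335): entire amount goes to the deductible. Member owes €335 (running OOP €335).
Claim 2 (€5,980): €763 to deductible, leaving €5,217; coinsurance €5,217 × 15% = €782.55. Member pays €1,545.55; OOP now €1,880.55.
Claim 3 (€267): deductible met; 15% of €267 = €40.05. Member owes €40.05 (running OOP €1,920.60).
Claim 4 (€851): deductible already satisfied, so member's share is 15% × €851 = €127.65. Member pays €127.65; OOP now €2,048.25.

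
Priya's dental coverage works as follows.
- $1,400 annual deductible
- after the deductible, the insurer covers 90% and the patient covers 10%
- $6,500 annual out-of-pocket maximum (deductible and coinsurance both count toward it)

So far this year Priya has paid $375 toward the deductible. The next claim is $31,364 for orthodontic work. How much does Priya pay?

Deductible still to meet: $1,400 − $375 = $1,025.
That leaves $31,364 − $1,025 = $30,339 for coinsurance.
10% of $30,339 = $3,033.90 falls to the patient.
That puts the patient's cost at $1,025 + $3,033.90 = $4,058.90 before any cap.
Year-to-date out-of-pocket becomes $375 + $4,058.90 = $4,433.90, still under the $6,500 maximum, so no cap applies.

$4,058.90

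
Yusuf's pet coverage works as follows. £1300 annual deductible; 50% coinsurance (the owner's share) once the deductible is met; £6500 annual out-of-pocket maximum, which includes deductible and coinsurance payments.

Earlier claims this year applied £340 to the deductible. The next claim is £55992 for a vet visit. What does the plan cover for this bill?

£340 of the £1300 deductible is already met, leaving £960.
That leaves £55992 − £960 = £55032 for coinsurance.
Coinsurance: £55032 × 50% = £27516.
Owner responsibility before any cap: £960 + £27516 = £28476.
Year-to-date out-of-pocket would reach £340 + £28476 = £28816, above the £6500 maximum, so the owner pays only £6500 − £340 = £6160.
The insurer covers the remainder: £55992 − £6160 = £49832.

£49832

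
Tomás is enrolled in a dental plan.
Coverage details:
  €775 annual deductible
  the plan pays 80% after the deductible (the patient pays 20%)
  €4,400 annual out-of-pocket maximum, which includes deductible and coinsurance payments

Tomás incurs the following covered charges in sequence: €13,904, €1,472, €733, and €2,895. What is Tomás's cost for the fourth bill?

€558.20

Claim 1 — €13,904: deductible takes €775, €13,129 remains; coinsurance €13,129 × 20% = €2,625.80. Patient pays €3,400.80; OOP now €3,400.80.
Claim 2 — €1,472: deductible already satisfied, so patient's share is 20% × €1,472 = €294.40. Cost to patient: €294.40. OOP to date €3,695.20.
Claim 3 — €733: deductible met; 20% of €733 = €146.60. Cost to patient: €146.60. OOP to date €3,841.80.
Claim 4 — €2,895: deductible met; 20% of €2,895 = €579. That would push OOP to €4,420.80, over the €4,400 cap, so patient pays €4,400 − €3,841.80 = €558.20.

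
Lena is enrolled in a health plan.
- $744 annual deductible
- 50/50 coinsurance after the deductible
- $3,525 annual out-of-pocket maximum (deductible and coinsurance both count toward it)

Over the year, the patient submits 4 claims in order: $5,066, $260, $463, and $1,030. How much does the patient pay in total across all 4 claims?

$3,525

#1 ($5,066): $744 to deductible, leaving $4,322; 50% of $4,322 = $2,161. Patient owes $2,905 (running OOP $2,905).
#2 ($260): deductible already satisfied, so patient's share is 50% × $260 = $130. Patient owes $130 (running OOP $3,035).
#3 ($463): deductible already satisfied, so patient's share is 50% × $463 = $231.50. Cost to patient: $231.50. OOP to date $3,266.50.
#4 ($1,030): deductible met; 50% of $1,030 = $515. That would push OOP to $3,781.50, over the $3,525 cap, so patient pays $3,525 − $3,266.50 = $258.50.
Summing the patient's payments: $2,905 + $130 + $231.50 + $258.50 = $3,525.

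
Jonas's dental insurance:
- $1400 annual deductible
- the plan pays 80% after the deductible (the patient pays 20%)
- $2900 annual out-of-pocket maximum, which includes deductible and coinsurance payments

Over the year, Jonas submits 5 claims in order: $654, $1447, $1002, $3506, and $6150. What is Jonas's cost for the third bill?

$200.40

Bill 1, $654: fully absorbed by the deductible. Patient owes $654 (running OOP $654).
Bill 2, $1447: $746 finishes the deductible; $701 goes to coinsurance; patient's 20% is $140.20. Patient pays $886.20; OOP now $1540.20.
Bill 3, $1002: 20% coinsurance on $1002 = $200.40. Cost to patient: $200.40. OOP to date $1740.60.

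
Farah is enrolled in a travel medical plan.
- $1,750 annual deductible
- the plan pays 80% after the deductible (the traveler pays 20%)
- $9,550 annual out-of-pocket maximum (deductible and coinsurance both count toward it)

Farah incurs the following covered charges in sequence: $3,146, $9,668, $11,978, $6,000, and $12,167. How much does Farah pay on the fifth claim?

$1,991.60

Claim 1 — $3,146: deductible takes $1,750, $1,396 remains; 20% of $1,396 = $279.20. Cost to traveler: $2,029.20. OOP to date $2,029.20.
Claim 2 — $9,668: deductible already satisfied, so traveler's share is 20% × $9,668 = $1,933.60. Traveler owes $1,933.60 (running OOP $3,962.80).
Claim 3 — $11,978: deductible met; 20% of $11,978 = $2,395.60. Cost to traveler: $2,395.60. OOP to date $6,358.40.
Claim 4 — $6,000: deductible met; 20% of $6,000 = $1,200. Traveler owes $1,200 (running OOP $7,558.40).
Claim 5 — $12,167: 20% coinsurance on $12,167 = $2,433.40. Adding that to $7,558.40 gives $9,991.80, past the $9,550 cap; traveler pays only $9,550 − $7,558.40 = $1,991.60.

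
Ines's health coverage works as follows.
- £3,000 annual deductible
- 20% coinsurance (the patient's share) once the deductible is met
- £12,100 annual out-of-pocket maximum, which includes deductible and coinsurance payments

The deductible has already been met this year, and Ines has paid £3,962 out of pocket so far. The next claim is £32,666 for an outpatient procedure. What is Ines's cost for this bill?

With the deductible met, the entire £32,666 is subject to coinsurance.
20% of £32,666 = £6,533.20 falls to the patient.
Total out-of-pocket so far would be £3,962 + £6,533.20 = £10,495.20, below the £12,100 cap — no reduction.

£6,533.20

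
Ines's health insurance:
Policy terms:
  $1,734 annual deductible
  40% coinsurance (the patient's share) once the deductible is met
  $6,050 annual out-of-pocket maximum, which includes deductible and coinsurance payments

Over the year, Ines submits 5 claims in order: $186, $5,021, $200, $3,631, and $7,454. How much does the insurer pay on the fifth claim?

$6,059.60

#1 ($186): fully absorbed by the deductible. Patient owes $186 (running OOP $186). Insurer: $186 − $186 = $0.
#2 ($5,021): $1,548 finishes the deductible; $3,473 goes to coinsurance; patient's 40% is $1,389.20. Cost to patient: $2,937.20. OOP to date $3,123.20. Plan pays $5,021 − $2,937.20 = $2,083.80.
#3 ($200): deductible met; 40% of $200 = $80. Patient owes $80 (running OOP $3,203.20). Insurer: $200 − $80 = $120.
#4 ($3,631): deductible already satisfied, so patient's share is 40% × $3,631 = $1,452.40. Patient owes $1,452.40 (running OOP $4,655.60). Insurer: $3,631 − $1,452.40 = $2,178.60.
#5 ($7,454): deductible already satisfied, so patient's share is 40% × $7,454 = $2,981.60. OOP would hit $7,637.20 > $6,050, so the cap limits the patient to $6,050 − $4,655.60 = $1,394.40. Plan pays $7,454 − $1,394.40 = $6,059.60.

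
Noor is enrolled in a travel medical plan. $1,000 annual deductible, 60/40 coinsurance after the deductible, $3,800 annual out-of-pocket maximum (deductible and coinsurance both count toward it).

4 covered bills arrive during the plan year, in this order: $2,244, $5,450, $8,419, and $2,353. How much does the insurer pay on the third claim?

$8,296.60

Claim 1 — $2,244: $1,000 to deductible, leaving $1,244; 40% of $1,244 = $497.60. Traveler owes $1,497.60 (running OOP $1,497.60). Insurer: $2,244 − $1,497.60 = $746.40.
Claim 2 — $5,450: deductible already satisfied, so traveler's share is 40% × $5,450 = $2,180. Traveler pays $2,180; OOP now $3,677.60. Insurer: $5,450 − $2,180 = $3,270.
Claim 3 — $8,419: deductible met; 40% of $8,419 = $3,367.60. Adding that to $3,677.60 gives $7,045.20, past the $3,800 cap; traveler pays only $3,800 − $3,677.60 = $122.40. Insurer: $8,419 − $122.40 = $8,296.60.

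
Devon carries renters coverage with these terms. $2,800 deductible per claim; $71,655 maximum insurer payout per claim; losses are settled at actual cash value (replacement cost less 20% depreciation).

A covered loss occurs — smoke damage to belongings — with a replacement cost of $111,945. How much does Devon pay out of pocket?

$40,290

Actual cash value after 20% depreciation: $111,945 × 80% = $89,556.
Subtract the deductible: $89,556 − $2,800 = $86,756.
The $71,655 per-incident cap binds; insurer pays $71,655.
Tenant's share is the uncovered remainder: $111,945 − $71,655 = $40,290.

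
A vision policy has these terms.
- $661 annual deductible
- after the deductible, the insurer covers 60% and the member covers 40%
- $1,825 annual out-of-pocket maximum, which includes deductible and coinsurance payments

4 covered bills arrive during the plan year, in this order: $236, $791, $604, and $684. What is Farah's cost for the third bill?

Claim 1 — $236: entire amount goes to the deductible. Member pays $236; OOP now $236.
Claim 2 — $791: $425 finishes the deductible; $366 goes to coinsurance; 40% of $366 = $146.40. Cost to member: $571.40. OOP to date $807.40.
Claim 3 — $604: deductible met; 40% of $604 = $241.60. Cost to member: $241.60. OOP to date $1,049.

$241.60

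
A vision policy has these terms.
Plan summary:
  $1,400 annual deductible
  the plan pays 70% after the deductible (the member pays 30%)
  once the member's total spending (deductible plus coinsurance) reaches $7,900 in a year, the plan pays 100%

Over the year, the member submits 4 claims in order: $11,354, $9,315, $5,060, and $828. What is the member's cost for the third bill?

Claim 1 ($11,354): deductible takes $1,400, $9,954 remains; 30% of $9,954 = $2,986.20. Cost to member: $4,386.20. OOP to date $4,386.20.
Claim 2 ($9,315): 30% coinsurance on $9,315 = $2,794.50. Member owes $2,794.50 (running OOP $7,180.70).
Claim 3 ($5,060): 30% coinsurance on $5,060 = $1,518. OOP would hit $8,698.70 > $7,900, so the cap limits the member to $7,900 − $7,180.70 = $719.30.

$719.30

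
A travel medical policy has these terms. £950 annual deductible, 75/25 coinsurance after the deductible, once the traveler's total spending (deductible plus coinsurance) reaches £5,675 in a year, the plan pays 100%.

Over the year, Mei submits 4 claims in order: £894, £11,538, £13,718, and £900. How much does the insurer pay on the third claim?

£11,863.50

Claim 1 (£894): fully absorbed by the deductible. Cost to traveler: £894. OOP to date £894. Insurer: £894 − £894 = £0.
Claim 2 (£11,538): £56 finishes the deductible; £11,482 goes to coinsurance; 25% of £11,482 = £2,870.50. Cost to traveler: £2,926.50. OOP to date £3,820.50. Plan pays £11,538 − £2,926.50 = £8,611.50.
Claim 3 (£13,718): deductible already satisfied, so traveler's share is 25% × £13,718 = £3,429.50. That would push OOP to £7,250, over the £5,675 cap, so traveler pays £5,675 − £3,820.50 = £1,854.50. Insurer: £13,718 − £1,854.50 = £11,863.50.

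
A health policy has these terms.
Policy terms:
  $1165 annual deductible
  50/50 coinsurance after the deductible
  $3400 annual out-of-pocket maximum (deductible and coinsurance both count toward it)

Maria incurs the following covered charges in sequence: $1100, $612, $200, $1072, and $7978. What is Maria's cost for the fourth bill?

$536

Claim 1 — $1100: fully absorbed by the deductible. Patient pays $1100; OOP now $1100.
Claim 2 — $612: $65 finishes the deductible; $547 goes to coinsurance; coinsurance $547 × 50% = $273.50. Patient owes $338.50 (running OOP $1438.50).
Claim 3 — $200: deductible met; 50% of $200 = $100. Patient owes $100 (running OOP $1538.50).
Claim 4 — $1072: 50% coinsurance on $1072 = $536. Patient owes $536 (running OOP $2074.50).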